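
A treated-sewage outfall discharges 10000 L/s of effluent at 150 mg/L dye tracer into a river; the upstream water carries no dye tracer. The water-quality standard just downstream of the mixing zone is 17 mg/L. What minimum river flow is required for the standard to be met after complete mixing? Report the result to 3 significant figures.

Set C_mix = 17: (Q·0 + 10000·150.0) / (Q + 10000) = 17
→ Q = 10000·(150.0 − 17)/(17 − 0) = 78240 L/s.

78200 L/s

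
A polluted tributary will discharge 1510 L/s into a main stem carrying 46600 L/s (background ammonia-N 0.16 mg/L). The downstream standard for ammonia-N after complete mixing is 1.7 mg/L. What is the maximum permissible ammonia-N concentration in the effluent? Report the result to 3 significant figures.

49.2 mg/L

At the limit, (Qr·Cr + Qe·Cₑ)/(Qr + Qe) = 1.7:
Cₑ = (48110·1.7 − 46600·0.1600) / 1510 = 49.23 mg/L.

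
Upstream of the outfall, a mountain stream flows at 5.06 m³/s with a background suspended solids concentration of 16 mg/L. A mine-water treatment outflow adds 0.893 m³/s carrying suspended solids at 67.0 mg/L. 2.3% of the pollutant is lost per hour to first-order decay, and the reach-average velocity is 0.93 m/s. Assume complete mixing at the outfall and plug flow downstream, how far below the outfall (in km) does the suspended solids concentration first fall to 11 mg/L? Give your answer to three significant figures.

After mixing, C = (5.060·16.00 + 0.8930·67.00) / 5.953 = 140.8/5.953 = 23.65 mg/L.
2.3%/h lost → k = −ln(1 − 0.023) = 0.02327 h⁻¹.
Set 23.65·exp(−k·t) = 11 → t = ln(23.65/11)/k = 118400 s = 32.90 h.
Distance = v·t = 0.93·118400 = 110100 m = 110.1 km.

110 km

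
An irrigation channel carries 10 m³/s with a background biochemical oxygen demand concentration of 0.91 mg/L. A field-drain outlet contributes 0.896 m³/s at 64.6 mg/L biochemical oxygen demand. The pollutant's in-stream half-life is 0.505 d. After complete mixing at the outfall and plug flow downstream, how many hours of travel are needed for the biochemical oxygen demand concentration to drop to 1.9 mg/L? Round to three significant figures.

20.5 h

After mixing, C = (10.00·0.9100 + 0.8960·64.60) / 10.90 = 66.98/10.90 = 6.147 mg/L.
Half-life 0.505 d → k = ln 2 / 0.505 = 1.373 d⁻¹.
6.147·exp(−k·t) = 1.9 → t = ln(6.147/1.9)/k = 73910 s = 20.53 h.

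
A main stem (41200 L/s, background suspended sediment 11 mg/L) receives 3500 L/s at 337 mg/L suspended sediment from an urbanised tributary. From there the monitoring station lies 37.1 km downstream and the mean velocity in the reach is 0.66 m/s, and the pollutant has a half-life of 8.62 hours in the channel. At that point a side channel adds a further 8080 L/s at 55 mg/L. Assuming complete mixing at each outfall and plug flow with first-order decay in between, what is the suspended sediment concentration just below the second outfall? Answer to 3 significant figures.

17.2 mg/L

After mixing, C = (41200·11.00 + 3500·337.0) / 44700 = 1633000/44700 = 36.53 mg/L; combined flow 44700 L/s.
Travel time t = 37.1·1000 / 0.66 = 56210 s = 15.61 h.
Half-life 8.62 h → k = ln 2 / 8.62 = 0.08041 h⁻¹ = 1.930 d⁻¹.
After decay, C = 36.53 × e^(−kt) = 36.53 × 0.2849 = 10.41 mg/L.
Second outfall: C = (44700·10.41 + 8080·55.00)/52780 = 17.23 mg/L.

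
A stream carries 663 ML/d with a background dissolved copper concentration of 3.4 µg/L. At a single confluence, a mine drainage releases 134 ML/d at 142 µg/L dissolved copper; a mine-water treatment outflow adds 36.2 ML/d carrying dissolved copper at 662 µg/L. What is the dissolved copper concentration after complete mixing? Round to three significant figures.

Mass balance: C = (663.0·3.400 + 134.0·142.0 + 36.20·662.0) / 833.2 = 45250/833.2 = 54.30 µg/L.

54.3 µg/L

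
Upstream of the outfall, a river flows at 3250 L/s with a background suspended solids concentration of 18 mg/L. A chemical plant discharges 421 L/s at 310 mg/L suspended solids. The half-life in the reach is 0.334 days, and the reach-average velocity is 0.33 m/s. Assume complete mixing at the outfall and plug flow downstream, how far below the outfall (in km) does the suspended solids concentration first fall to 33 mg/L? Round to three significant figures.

6.11 km

Mixed concentration C = ΣQC/ΣQ = (3250·18.00 + 421.0·310.0) / 3671 = 189000/3671 = 51.49 mg/L.
Half-life 0.334 d → k = ln 2 / 0.334 = 2.075 d⁻¹.
Set 51.49·exp(−k·t) = 33 → t = ln(51.49/33)/k = 18520 s = 5.144 h.
Distance = v·t = 0.33·18520 = 6111 m = 6.111 km.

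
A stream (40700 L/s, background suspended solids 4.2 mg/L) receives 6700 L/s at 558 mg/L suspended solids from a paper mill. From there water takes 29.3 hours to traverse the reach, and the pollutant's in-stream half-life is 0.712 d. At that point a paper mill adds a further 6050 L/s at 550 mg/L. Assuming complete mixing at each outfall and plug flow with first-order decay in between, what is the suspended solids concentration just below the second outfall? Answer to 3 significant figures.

After mixing, C = (40700·4.200 + 6700·558.0) / 47400 = 3910000/47400 = 82.48 mg/L; combined flow 47400 L/s.
Half-life 0.712 d → k = ln 2 / 0.712 = 0.9735 d⁻¹.
Applying C = C₀e^(−kt): 82.48 × 0.3047 = 25.13 mg/L.
Second outfall: C = (47400·25.13 + 6050·550.0)/53450 = 84.54 mg/L.

84.5 mg/L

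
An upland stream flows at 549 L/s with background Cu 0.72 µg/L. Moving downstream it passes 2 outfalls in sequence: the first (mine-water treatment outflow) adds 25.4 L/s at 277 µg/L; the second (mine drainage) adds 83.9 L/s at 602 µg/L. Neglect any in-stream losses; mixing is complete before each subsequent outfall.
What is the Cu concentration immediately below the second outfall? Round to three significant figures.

Below outfall 1: Q → 574.4 L/s, C = (549.0·0.7200 + 25.40·277.0)/574.4 = 12.94 µg/L.
Below outfall 2: Q → 658.3 L/s, C = (574.4·12.94 + 83.90·602.0)/658.3 = 88.01 µg/L.

88.0 µg/L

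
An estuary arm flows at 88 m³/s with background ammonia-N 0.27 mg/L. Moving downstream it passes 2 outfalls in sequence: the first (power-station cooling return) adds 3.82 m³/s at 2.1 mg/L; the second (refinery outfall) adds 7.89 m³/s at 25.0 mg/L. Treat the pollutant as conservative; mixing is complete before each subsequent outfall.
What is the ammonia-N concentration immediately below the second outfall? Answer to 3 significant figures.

After outfall 1: Q = 88.00 + 3.820 = 91.82 m³/s; C = (88.00·0.2700 + 3.820·2.100)/91.82 = 0.3461 mg/L.
After outfall 2: Q = 91.82 + 7.890 = 99.71 m³/s; C = (91.82·0.3461 + 7.890·25.00)/99.71 = 2.297 mg/L.

2.30 mg/L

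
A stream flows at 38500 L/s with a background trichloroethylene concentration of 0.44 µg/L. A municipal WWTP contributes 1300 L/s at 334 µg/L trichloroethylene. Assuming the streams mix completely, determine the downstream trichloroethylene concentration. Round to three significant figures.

11.3 µg/L

Conservation of mass: C = (38500·0.4400 + 1300·334.0) / 39800 = 451100/39800 = 11.34 µg/L.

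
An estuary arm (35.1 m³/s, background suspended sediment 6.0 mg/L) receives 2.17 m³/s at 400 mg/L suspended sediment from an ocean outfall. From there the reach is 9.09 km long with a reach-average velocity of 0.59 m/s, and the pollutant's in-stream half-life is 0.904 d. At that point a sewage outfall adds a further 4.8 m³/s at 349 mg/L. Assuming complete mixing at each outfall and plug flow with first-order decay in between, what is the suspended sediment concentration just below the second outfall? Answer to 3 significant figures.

62.2 mg/L

Mixed concentration C = ΣQC/ΣQ = (35.10·6.000 + 2.170·400.0) / 37.27 = 1079/37.27 = 28.94 mg/L; combined flow 37.27 m³/s.
Travel time t = 9.09·1000 / 0.59 = 15410 s = 4.280 h.
Half-life 0.904 d → k = ln 2 / 0.904 = 0.7668 d⁻¹.
After decay, C = 28.94 × e^(−kt) = 28.94 × 0.8722 = 25.24 mg/L.
At the second outfall, C = (37.27·25.24 + 4.800·349.0) / (37.27 + 4.800) = 62.18 mg/L.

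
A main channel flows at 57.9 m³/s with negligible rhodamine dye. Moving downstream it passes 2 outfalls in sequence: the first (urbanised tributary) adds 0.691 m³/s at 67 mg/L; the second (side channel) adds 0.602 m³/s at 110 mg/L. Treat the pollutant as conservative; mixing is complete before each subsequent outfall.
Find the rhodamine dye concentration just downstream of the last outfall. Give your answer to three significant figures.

1.90 mg/L

Outfall 1: combined Q = 58.59 m³/s; C = (57.90·0 + 0.6910·67.00)/58.59 = 0.7902 mg/L.
Outfall 2: combined Q = 59.19 m³/s; C = (58.59·0.7902 + 0.6020·110.0)/59.19 = 1.901 mg/L.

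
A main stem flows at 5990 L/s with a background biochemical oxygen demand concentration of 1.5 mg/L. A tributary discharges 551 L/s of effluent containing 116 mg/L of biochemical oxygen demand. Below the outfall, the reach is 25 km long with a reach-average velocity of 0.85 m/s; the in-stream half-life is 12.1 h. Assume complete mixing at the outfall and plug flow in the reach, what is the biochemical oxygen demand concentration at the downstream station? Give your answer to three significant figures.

6.98 mg/L

Flow-weighted average: C = (5990·1.500 + 551.0·116.0) / 6541 = 72900/6541 = 11.15 mg/L.
Travel time t = 25·1000 / 0.85 = 29410 s = 8.170 h.
Half-life 12.1 h → k = ln 2 / 12.1 = 0.05728 h⁻¹ = 1.375 d⁻¹.
Applying C = C₀e^(−kt): 11.15 × 0.6262 = 6.980 mg/L.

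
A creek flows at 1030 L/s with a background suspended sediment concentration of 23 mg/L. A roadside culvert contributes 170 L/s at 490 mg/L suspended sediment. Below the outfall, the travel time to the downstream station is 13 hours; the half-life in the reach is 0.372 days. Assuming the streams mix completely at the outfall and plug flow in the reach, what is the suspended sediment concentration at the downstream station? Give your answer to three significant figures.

32.5 mg/L

Flow-weighted average: C = (1030·23.00 + 170.0·490.0) / 1200 = 107000/1200 = 89.16 mg/L.
Half-life 0.372 d → k = ln 2 / 0.372 = 1.863 d⁻¹.
Applying C = C₀e^(−kt): 89.16 × 0.3645 = 32.50 mg/L.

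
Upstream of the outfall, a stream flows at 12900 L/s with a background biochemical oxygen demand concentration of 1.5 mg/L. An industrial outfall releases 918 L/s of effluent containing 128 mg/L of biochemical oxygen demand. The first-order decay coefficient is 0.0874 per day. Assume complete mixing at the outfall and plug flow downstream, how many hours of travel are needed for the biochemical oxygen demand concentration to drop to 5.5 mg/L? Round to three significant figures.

162 h

Mass balance: C = (12900·1.500 + 918.0·128.0) / 13820 = 136900/13820 = 9.904 mg/L.
9.904·exp(−k·t) = 5.5 → t = ln(9.904/5.5)/k = 581500 s = 161.5 h.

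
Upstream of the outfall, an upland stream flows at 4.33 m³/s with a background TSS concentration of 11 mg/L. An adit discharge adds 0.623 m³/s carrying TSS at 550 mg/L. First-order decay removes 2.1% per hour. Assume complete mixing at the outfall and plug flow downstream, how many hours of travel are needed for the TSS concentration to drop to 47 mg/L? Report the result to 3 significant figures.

Mass balance: C = (4.330·11.00 + 0.6230·550.0) / 4.953 = 390.3/4.953 = 78.80 mg/L.
2.1%/h lost → k = −ln(1 − 0.021) = 0.02122 h⁻¹.
78.80·exp(−k·t) = 47 → t = ln(78.80/47)/k = 87650 s = 24.35 h.

24.3 h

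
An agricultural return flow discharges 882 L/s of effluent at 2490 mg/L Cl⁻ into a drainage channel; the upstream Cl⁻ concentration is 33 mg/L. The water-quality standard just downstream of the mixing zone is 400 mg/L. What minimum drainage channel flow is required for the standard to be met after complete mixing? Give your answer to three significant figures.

Set C_mix = 400: (Q·33.00 + 882.0·2490) / (Q + 882.0) = 400
→ Q = 882.0·(2490 − 400)/(400 − 33.00) = 5023 L/s.

5020 L/s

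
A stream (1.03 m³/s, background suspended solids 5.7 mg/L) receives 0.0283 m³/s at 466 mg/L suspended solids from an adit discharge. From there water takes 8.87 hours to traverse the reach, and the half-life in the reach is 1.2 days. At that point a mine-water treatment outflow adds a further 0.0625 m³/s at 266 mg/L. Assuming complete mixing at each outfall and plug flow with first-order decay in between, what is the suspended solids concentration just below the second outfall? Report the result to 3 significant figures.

Mixed concentration C = ΣQC/ΣQ = (1.030·5.700 + 0.02830·466.0) / 1.058 = 19.06/1.058 = 18.01 mg/L; combined flow 1.058 m³/s.
Half-life 1.2 d → k = ln 2 / 1.2 = 0.5776 d⁻¹.
Applying C = C₀e^(−kt): 18.01 × 0.8078 = 14.55 mg/L.
At the second outfall, C = (1.058·14.55 + 0.06250·266.0) / (1.058 + 0.06250) = 28.57 mg/L.

28.6 mg/L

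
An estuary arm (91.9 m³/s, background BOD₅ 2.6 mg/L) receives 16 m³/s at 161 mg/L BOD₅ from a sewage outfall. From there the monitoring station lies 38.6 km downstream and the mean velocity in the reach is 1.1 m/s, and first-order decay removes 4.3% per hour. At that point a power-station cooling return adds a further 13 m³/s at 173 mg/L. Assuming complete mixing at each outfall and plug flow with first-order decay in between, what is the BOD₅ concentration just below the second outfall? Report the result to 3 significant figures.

33.8 mg/L

Mixed concentration C = ΣQC/ΣQ = (91.90·2.600 + 16.00·161.0) / 107.9 = 2815/107.9 = 26.09 mg/L; combined flow 107.9 m³/s.
Travel time t = 38.6·1000 / 1.1 = 35090 s = 9.747 h.
4.3%/h lost → k = −ln(1 − 0.043) = 0.04395 h⁻¹.
Applying C = C₀e^(−kt): 26.09 × 0.6515 = 17.00 mg/L.
At the second outfall, C = (107.9·17.00 + 13.00·173.0) / (107.9 + 13.00) = 33.77 mg/L.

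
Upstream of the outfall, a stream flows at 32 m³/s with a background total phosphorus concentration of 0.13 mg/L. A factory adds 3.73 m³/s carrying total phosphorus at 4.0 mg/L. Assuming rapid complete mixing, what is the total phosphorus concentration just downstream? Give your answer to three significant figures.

Conservation of mass: C = (32.00·0.1300 + 3.730·4.000) / 35.73 = 19.08/35.73 = 0.5340 mg/L.

0.534 mg/L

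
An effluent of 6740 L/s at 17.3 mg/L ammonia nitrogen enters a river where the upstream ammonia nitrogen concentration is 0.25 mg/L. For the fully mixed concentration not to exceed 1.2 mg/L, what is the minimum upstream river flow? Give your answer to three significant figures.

Set C_mix = 1.2: (Q·0.2500 + 6740·17.30) / (Q + 6740) = 1.2
→ Q = 6740·(17.30 − 1.2)/(1.2 − 0.2500) = 114200 L/s.

114000 L/s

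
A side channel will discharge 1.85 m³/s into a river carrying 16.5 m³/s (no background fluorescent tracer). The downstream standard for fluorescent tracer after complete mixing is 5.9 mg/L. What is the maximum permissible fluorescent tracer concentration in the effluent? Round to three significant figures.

58.5 mg/L

At the limit, (Qr·Cr + Qe·Cₑ)/(Qr + Qe) = 5.9:
Cₑ = (18.35·5.9 − 16.50·0) / 1.850 = 58.52 mg/L.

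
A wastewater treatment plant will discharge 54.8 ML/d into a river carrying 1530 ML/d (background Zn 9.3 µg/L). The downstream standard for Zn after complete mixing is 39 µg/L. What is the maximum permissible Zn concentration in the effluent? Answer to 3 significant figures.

At the limit, (Qr·Cr + Qe·Cₑ)/(Qr + Qe) = 39:
Cₑ = (1585·39 − 1530·9.300) / 54.80 = 868.2 µg/L.

868 µg/L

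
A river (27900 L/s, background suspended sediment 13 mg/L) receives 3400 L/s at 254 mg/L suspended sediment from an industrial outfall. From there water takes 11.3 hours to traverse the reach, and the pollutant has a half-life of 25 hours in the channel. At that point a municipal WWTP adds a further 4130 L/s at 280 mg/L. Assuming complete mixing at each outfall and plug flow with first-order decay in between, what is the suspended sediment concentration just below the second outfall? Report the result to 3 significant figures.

57.9 mg/L

After mixing, C = (27900·13.00 + 3400·254.0) / 31300 = 1226000/31300 = 39.18 mg/L; combined flow 31300 L/s.
Half-life 25 h → k = ln 2 / 25 = 0.02773 h⁻¹ = 0.6654 d⁻¹.
Decay over the reach: 39.18·exp(−kt) = 39.18·0.7310 = 28.64 mg/L.
At the second outfall, C = (31300·28.64 + 4130·280.0) / (31300 + 4130) = 57.94 mg/L.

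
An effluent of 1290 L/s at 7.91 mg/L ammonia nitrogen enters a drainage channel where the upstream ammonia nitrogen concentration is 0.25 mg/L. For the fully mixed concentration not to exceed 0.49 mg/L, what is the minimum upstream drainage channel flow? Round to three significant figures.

Set C_mix = 0.49: (Q·0.2500 + 1290·7.910) / (Q + 1290) = 0.49
→ Q = 1290·(7.910 − 0.49)/(0.49 − 0.2500) = 39880 L/s.

39900 L/s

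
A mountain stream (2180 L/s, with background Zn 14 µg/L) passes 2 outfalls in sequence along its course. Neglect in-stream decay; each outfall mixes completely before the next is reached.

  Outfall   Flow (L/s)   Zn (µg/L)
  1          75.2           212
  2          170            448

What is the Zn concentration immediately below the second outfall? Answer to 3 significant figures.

After outfall 1: Q = 2180 + 75.20 = 2255 L/s; C = (2180·14.00 + 75.20·212.0)/2255 = 20.60 µg/L.
After outfall 2: Q = 2255 + 170.0 = 2425 L/s; C = (2255·20.60 + 170.0·448.0)/2425 = 50.56 µg/L.

50.6 µg/L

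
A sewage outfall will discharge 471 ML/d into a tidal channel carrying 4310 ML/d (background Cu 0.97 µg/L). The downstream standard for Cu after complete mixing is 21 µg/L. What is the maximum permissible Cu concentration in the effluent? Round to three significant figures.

204 µg/L

At the limit, (Qr·Cr + Qe·Cₑ)/(Qr + Qe) = 21:
Cₑ = (4781·21 − 4310·0.9700) / 471.0 = 204.3 µg/L.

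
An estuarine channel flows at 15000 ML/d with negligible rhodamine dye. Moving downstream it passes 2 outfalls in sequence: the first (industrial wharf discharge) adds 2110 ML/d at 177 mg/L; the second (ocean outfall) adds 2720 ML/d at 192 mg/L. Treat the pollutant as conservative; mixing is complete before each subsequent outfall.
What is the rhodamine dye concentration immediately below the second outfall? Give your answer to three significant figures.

45.2 mg/L

After outfall 1: Q = 15000 + 2110 = 17110 ML/d; C = (15000·0 + 2110·177.0)/17110 = 21.83 mg/L.
After outfall 2: Q = 17110 + 2720 = 19830 ML/d; C = (17110·21.83 + 2720·192.0)/19830 = 45.17 mg/L.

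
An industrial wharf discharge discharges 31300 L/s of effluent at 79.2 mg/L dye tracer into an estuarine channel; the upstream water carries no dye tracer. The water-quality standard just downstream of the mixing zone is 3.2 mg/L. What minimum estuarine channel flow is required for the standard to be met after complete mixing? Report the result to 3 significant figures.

Set C_mix = 3.2: (Q·0 + 31300·79.20) / (Q + 31300) = 3.2
→ Q = 31300·(79.20 − 3.2)/(3.2 − 0) = 743400 L/s.

743000 L/s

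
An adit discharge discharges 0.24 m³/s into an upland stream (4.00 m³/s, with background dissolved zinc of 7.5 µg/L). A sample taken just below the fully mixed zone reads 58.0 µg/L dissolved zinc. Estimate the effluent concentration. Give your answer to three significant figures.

Mass balance: 4.000·7.500 + 0.2400·Cₑ = 4.240·58.00
→ Cₑ = (4.240·58.00 − 4.000·7.500) / 0.2400 = 899.7 µg/L.

900 µg/L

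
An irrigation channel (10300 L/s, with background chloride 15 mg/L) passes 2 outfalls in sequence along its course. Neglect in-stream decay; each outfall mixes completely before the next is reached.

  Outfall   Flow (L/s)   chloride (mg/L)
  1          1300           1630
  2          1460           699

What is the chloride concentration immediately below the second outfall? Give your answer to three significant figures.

Outfall 1: combined Q = 11600 L/s; C = (10300·15.00 + 1300·1630)/11600 = 196.0 mg/L.
Outfall 2: combined Q = 13060 L/s; C = (11600·196.0 + 1460·699.0)/13060 = 252.2 mg/L.

252 mg/L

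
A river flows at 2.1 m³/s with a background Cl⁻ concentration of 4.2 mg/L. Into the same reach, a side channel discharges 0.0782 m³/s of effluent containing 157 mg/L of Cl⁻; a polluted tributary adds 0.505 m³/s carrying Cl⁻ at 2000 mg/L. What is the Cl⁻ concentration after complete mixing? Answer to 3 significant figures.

384 mg/L

Mixed concentration C = ΣQC/ΣQ = (2.100·4.200 + 0.07820·157.0 + 0.5050·2000) / 2.683 = 1031/2.683 = 384.3 mg/L.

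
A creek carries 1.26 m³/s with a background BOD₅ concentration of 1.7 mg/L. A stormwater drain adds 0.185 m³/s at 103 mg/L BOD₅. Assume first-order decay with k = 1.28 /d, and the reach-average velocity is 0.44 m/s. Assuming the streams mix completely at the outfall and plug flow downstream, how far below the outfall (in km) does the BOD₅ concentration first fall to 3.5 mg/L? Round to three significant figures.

Mass balance: C = (1.260·1.700 + 0.1850·103.0) / 1.445 = 21.20/1.445 = 14.67 mg/L.
Set 14.67·exp(−k·t) = 3.5 → t = ln(14.67/3.5)/k = 96730 s = 26.87 h.
Distance = v·t = 0.44·96730 = 42560 m = 42.56 km.

42.6 km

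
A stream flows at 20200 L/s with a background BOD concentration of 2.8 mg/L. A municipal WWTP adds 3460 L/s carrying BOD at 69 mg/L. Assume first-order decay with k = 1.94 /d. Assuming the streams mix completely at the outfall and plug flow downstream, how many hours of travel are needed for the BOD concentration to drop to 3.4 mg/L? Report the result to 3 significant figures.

16.1 h

Flow-weighted average: C = (20200·2.800 + 3460·69.00) / 23660 = 295300/23660 = 12.48 mg/L.
12.48·exp(−k·t) = 3.4 → t = ln(12.48/3.4)/k = 57920 s = 16.09 h.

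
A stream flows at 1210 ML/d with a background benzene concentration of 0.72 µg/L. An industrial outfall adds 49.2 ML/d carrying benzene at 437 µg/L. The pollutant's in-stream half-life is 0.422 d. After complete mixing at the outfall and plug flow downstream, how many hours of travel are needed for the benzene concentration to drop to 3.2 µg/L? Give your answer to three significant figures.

25.0 h

Mass balance: C = (1210·0.7200 + 49.20·437.0) / 1259 = 22370/1259 = 17.77 µg/L.
Half-life 0.422 d → k = ln 2 / 0.422 = 1.643 d⁻¹.
17.77·exp(−k·t) = 3.2 → t = ln(17.77/3.2)/k = 90170 s = 25.05 h.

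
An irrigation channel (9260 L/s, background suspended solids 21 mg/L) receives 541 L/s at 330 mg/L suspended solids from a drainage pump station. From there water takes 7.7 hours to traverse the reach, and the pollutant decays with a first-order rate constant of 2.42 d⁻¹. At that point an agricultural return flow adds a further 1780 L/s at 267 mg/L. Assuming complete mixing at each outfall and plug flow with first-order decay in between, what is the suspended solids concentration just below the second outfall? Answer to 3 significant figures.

Conservation of mass: C = (9260·21.00 + 541.0·330.0) / 9801 = 373000/9801 = 38.06 mg/L; combined flow 9801 L/s.
First-order decay: C = 38.06·exp(−k·t) = 38.06·0.4601 = 17.51 mg/L.
At the second outfall, C = (9801·17.51 + 1780·267.0) / (9801 + 1780) = 55.85 mg/L.

55.9 mg/L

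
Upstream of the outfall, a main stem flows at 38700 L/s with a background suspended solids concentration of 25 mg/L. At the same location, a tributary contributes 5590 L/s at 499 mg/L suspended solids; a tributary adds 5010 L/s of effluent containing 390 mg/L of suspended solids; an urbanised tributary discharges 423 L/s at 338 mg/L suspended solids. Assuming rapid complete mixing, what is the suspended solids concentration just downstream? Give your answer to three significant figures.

Mixed concentration C = ΣQC/ΣQ = (38700·25.00 + 5590·499.0 + 5010·390.0 + 423.0·338.0) / 49720 = 5854000/49720 = 117.7 mg/L.

118 mg/L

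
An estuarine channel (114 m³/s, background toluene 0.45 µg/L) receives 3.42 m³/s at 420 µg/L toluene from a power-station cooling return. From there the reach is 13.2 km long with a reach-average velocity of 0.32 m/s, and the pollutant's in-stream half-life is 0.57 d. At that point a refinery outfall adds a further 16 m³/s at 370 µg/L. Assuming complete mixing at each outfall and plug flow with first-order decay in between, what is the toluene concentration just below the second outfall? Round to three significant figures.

50.6 µg/L

Flow-weighted average: C = (114.0·0.4500 + 3.420·420.0) / 117.4 = 1488/117.4 = 12.67 µg/L; combined flow 117.4 m³/s.
Travel time t = 13.2·1000 / 0.32 = 41250 s = 11.46 h.
Half-life 0.57 d → k = ln 2 / 0.57 = 1.216 d⁻¹.
Applying C = C₀e^(−kt): 12.67 × 0.5596 = 7.090 µg/L.
Second outfall: C = (117.4·7.090 + 16.00·370.0)/133.4 = 50.61 µg/L.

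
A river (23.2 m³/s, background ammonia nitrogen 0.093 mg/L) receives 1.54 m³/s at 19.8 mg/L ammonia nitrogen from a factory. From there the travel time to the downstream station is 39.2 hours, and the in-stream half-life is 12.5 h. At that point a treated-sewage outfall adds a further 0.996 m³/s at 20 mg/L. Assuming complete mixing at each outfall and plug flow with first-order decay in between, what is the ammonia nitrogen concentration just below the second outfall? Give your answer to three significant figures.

0.918 mg/L

Conservation of mass: C = (23.20·0.09300 + 1.540·19.80) / 24.74 = 32.65/24.74 = 1.320 mg/L; combined flow 24.74 m³/s.
Half-life 12.5 h → k = ln 2 / 12.5 = 0.05545 h⁻¹ = 1.331 d⁻¹.
After decay, C = 1.320 × e^(−kt) = 1.320 × 0.1138 = 0.1501 mg/L.
Second outfall: C = (24.74·0.1501 + 0.9960·20.00)/25.74 = 0.9183 mg/L.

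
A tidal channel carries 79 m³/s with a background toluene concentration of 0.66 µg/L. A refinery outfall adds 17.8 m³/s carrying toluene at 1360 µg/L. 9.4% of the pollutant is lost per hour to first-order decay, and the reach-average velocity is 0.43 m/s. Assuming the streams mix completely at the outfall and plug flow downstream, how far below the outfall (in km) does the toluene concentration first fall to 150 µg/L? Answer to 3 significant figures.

Mixed concentration C = ΣQC/ΣQ = (79.00·0.6600 + 17.80·1360) / 96.80 = 24260/96.80 = 250.6 µg/L.
9.4%/h lost → k = −ln(1 − 0.094) = 0.09872 h⁻¹.
Set 250.6·exp(−k·t) = 150 → t = ln(250.6/150)/k = 18720 s = 5.200 h.
Distance = v·t = 0.43·18720 = 8049 m = 8.049 km.

8.05 km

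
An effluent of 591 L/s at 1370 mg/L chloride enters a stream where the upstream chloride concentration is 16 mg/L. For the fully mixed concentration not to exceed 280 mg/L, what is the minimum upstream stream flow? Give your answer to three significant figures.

Set C_mix = 280: (Q·16.00 + 591.0·1370) / (Q + 591.0) = 280
→ Q = 591.0·(1370 − 280)/(280 − 16.00) = 2440 L/s.

2440 L/s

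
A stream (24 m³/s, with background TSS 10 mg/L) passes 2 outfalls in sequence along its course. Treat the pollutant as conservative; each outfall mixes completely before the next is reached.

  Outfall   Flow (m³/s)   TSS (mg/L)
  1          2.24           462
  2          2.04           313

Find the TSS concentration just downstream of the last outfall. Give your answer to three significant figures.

Outfall 1: combined Q = 26.24 m³/s; C = (24.00·10.00 + 2.240·462.0)/26.24 = 48.59 mg/L.
Outfall 2: combined Q = 28.28 m³/s; C = (26.24·48.59 + 2.040·313.0)/28.28 = 67.66 mg/L.

67.7 mg/L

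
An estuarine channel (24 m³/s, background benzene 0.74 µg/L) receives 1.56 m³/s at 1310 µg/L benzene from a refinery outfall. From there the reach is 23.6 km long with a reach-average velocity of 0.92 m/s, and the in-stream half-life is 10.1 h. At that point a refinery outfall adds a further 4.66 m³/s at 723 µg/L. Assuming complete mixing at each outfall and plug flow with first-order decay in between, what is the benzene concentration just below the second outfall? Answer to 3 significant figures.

153 µg/L

Mixed concentration C = ΣQC/ΣQ = (24.00·0.7400 + 1.560·1310) / 25.56 = 2061/25.56 = 80.65 µg/L; combined flow 25.56 m³/s.
Travel time t = 23.6·1000 / 0.92 = 25650 s = 7.126 h.
Half-life 10.1 h → k = ln 2 / 10.1 = 0.06863 h⁻¹ = 1.647 d⁻¹.
Applying C = C₀e^(−kt): 80.65 × 0.6132 = 49.46 µg/L.
Second outfall: C = (25.56·49.46 + 4.660·723.0)/30.22 = 153.3 µg/L.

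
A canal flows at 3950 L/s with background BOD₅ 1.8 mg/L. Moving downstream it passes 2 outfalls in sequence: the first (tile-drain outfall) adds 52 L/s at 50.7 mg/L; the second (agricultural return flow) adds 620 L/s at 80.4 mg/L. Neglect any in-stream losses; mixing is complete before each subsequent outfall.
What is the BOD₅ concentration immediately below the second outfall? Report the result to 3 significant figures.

12.9 mg/L

Below outfall 1: Q → 4002 L/s, C = (3950·1.800 + 52.00·50.70)/4002 = 2.435 mg/L.
Below outfall 2: Q → 4622 L/s, C = (4002·2.435 + 620.0·80.40)/4622 = 12.89 mg/L.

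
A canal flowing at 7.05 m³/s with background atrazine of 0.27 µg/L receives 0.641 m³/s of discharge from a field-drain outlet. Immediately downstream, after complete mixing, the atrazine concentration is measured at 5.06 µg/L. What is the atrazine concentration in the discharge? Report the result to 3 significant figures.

Mass balance: 7.050·0.2700 + 0.6410·Cₑ = 7.691·5.060
→ Cₑ = (7.691·5.060 − 7.050·0.2700) / 0.6410 = 57.74 µg/L.

57.7 µg/L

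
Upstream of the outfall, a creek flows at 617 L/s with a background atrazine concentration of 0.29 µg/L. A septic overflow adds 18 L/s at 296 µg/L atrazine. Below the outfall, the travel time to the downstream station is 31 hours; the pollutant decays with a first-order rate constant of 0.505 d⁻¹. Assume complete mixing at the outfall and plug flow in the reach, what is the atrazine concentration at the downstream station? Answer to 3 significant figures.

4.52 µg/L

Mass balance: C = (617.0·0.2900 + 18.00·296.0) / 635.0 = 5507/635.0 = 8.672 µg/L.
First-order decay: C = 8.672·exp(−k·t) = 8.672·0.5209 = 4.517 µg/L.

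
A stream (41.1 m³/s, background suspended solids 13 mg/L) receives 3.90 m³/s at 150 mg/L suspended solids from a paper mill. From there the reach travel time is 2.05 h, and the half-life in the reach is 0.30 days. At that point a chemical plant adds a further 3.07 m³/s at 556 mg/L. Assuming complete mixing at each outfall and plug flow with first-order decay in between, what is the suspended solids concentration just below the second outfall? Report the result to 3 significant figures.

54.6 mg/L

Mixed concentration C = ΣQC/ΣQ = (41.10·13.00 + 3.900·150.0) / 45.00 = 1119/45.00 = 24.87 mg/L; combined flow 45.00 m³/s.
Half-life 0.30 d → k = ln 2 / 0.30 = 2.310 d⁻¹.
Decay over the reach: 24.87·exp(−kt) = 24.87·0.8209 = 20.42 mg/L.
Second outfall: C = (45.00·20.42 + 3.070·556.0)/48.07 = 54.62 mg/L.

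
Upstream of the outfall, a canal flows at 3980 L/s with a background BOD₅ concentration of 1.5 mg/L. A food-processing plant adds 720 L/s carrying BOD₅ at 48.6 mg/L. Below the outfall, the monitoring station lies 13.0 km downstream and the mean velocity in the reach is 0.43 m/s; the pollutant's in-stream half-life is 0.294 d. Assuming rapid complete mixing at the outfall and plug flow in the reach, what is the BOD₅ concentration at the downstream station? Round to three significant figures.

3.82 mg/L

Conservation of mass: C = (3980·1.500 + 720.0·48.60) / 4700 = 40960/4700 = 8.715 mg/L.
Travel time t = 13.0·1000 / 0.43 = 30230 s = 8.398 h.
Half-life 0.294 d → k = ln 2 / 0.294 = 2.358 d⁻¹.
Decay over the reach: 8.715·exp(−kt) = 8.715·0.4382 = 3.819 mg/L.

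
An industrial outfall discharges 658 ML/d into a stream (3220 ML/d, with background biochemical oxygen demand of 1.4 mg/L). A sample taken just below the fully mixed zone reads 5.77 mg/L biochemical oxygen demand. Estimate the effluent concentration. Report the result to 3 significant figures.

27.2 mg/L

Mass balance: 3220·1.400 + 658.0·Cₑ = 3878·5.770
→ Cₑ = (3878·5.770 − 3220·1.400) / 658.0 = 27.16 mg/L.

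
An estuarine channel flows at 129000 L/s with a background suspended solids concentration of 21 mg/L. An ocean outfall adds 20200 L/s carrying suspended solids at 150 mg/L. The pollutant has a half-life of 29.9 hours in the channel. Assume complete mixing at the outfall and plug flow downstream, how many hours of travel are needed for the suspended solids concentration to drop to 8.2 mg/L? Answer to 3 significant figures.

66.7 h

Mass balance: C = (129000·21.00 + 20200·150.0) / 149200 = 5739000/149200 = 38.47 mg/L.
Half-life 29.9 h → k = ln 2 / 29.9 = 0.02318 h⁻¹ = 0.5564 d⁻¹.
38.47·exp(−k·t) = 8.2 → t = ln(38.47/8.2)/k = 240000 s = 66.67 h.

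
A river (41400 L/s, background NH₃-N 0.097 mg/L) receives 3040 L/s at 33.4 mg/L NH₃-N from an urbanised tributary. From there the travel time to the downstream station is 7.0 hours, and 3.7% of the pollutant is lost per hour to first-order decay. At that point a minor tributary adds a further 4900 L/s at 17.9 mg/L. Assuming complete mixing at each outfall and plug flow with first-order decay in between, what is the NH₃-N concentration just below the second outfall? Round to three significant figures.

3.42 mg/L

Mixed concentration C = ΣQC/ΣQ = (41400·0.09700 + 3040·33.40) / 44440 = 105600/44440 = 2.375 mg/L; combined flow 44440 L/s.
3.7%/h lost → k = −ln(1 − 0.037) = 0.03770 h⁻¹.
Applying C = C₀e^(−kt): 2.375 × 0.7680 = 1.824 mg/L.
Second outfall: C = (44440·1.824 + 4900·17.90)/49340 = 3.421 mg/L.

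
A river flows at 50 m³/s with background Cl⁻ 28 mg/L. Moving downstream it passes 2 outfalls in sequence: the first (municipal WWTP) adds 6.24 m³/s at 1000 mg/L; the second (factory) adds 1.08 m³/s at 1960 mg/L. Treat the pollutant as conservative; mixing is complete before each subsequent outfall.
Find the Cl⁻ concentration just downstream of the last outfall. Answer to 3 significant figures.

170 mg/L

Below outfall 1: Q → 56.24 m³/s, C = (50.00·28.00 + 6.240·1000)/56.24 = 135.8 mg/L.
Below outfall 2: Q → 57.32 m³/s, C = (56.24·135.8 + 1.080·1960)/57.32 = 170.2 mg/L.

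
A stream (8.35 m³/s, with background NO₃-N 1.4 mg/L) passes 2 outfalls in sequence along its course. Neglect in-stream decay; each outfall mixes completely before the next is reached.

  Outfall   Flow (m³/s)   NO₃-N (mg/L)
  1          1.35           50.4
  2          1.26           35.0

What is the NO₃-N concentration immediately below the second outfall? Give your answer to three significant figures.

Outfall 1: combined Q = 9.700 m³/s; C = (8.350·1.400 + 1.350·50.40)/9.700 = 8.220 mg/L.
Outfall 2: combined Q = 10.96 m³/s; C = (9.700·8.220 + 1.260·35.00)/10.96 = 11.30 mg/L.

11.3 mg/L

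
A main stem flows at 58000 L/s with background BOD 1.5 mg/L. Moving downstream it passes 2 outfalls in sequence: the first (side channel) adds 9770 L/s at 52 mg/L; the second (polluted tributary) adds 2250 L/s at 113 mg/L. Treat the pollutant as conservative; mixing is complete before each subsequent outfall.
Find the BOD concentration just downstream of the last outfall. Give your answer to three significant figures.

After outfall 1: Q = 58000 + 9770 = 67770 L/s; C = (58000·1.500 + 9770·52.00)/67770 = 8.780 mg/L.
After outfall 2: Q = 67770 + 2250 = 70020 L/s; C = (67770·8.780 + 2250·113.0)/70020 = 12.13 mg/L.

12.1 mg/L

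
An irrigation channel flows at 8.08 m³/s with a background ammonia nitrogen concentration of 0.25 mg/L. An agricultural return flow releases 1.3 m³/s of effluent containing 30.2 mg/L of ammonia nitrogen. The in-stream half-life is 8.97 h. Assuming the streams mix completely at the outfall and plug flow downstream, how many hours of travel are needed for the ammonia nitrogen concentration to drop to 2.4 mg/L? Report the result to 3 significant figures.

7.85 h

Flow-weighted average: C = (8.080·0.2500 + 1.300·30.20) / 9.380 = 41.28/9.380 = 4.401 mg/L.
Half-life 8.97 h → k = ln 2 / 8.97 = 0.07727 h⁻¹ = 1.855 d⁻¹.
4.401·exp(−k·t) = 2.4 → t = ln(4.401/2.4)/k = 28250 s = 7.846 h.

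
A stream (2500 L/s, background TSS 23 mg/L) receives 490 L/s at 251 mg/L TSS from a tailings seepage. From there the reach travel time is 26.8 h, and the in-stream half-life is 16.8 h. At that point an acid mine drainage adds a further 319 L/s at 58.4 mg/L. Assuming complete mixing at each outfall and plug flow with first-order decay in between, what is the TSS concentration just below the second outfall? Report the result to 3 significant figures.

Mixed concentration C = ΣQC/ΣQ = (2500·23.00 + 490.0·251.0) / 2990 = 180500/2990 = 60.36 mg/L; combined flow 2990 L/s.
Half-life 16.8 h → k = ln 2 / 16.8 = 0.04126 h⁻¹ = 0.9902 d⁻¹.
Applying C = C₀e^(−kt): 60.36 × 0.3310 = 19.98 mg/L.
At the second outfall, C = (2990·19.98 + 319.0·58.40) / (2990 + 319.0) = 23.68 mg/L.

23.7 mg/L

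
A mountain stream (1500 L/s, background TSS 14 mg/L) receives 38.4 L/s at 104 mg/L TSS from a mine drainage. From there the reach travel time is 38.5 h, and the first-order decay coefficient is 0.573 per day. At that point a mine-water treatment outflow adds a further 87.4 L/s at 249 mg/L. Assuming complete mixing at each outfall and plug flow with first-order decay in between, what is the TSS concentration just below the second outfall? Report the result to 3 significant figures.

19.5 mg/L

After mixing, C = (1500·14.00 + 38.40·104.0) / 1538 = 24990/1538 = 16.25 mg/L; combined flow 1538 L/s.
Decay over the reach: 16.25·exp(−kt) = 16.25·0.3988 = 6.480 mg/L.
At the second outfall, C = (1538·6.480 + 87.40·249.0) / (1538 + 87.40) = 19.52 mg/L.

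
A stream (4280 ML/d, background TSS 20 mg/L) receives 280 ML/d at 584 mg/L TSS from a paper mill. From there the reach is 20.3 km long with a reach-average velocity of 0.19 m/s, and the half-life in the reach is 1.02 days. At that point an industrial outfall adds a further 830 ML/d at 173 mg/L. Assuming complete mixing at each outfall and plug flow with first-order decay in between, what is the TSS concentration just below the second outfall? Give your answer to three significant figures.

46.6 mg/L

After mixing, C = (4280·20.00 + 280.0·584.0) / 4560 = 249100/4560 = 54.63 mg/L; combined flow 4560 ML/d.
Travel time t = 20.3·1000 / 0.19 = 106800 s = 29.68 h.
Half-life 1.02 d → k = ln 2 / 1.02 = 0.6796 d⁻¹.
Decay over the reach: 54.63·exp(−kt) = 54.63·0.4316 = 23.58 mg/L.
Second outfall: C = (4560·23.58 + 830.0·173.0)/5390 = 46.59 mg/L.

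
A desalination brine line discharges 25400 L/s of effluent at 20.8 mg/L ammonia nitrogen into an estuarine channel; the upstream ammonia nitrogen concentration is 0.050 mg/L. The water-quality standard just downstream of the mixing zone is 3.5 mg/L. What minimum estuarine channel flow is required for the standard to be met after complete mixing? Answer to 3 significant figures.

127000 L/s

Set C_mix = 3.5: (Q·0.05000 + 25400·20.80) / (Q + 25400) = 3.5
→ Q = 25400·(20.80 − 3.5)/(3.5 − 0.05000) = 127400 L/s.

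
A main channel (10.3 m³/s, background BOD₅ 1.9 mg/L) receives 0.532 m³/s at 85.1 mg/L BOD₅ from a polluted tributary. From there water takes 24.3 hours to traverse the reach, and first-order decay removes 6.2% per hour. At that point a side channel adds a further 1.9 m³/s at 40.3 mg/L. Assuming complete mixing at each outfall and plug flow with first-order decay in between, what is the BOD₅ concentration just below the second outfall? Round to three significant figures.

Mass balance: C = (10.30·1.900 + 0.5320·85.10) / 10.83 = 64.84/10.83 = 5.986 mg/L; combined flow 10.83 m³/s.
6.2%/h lost → k = −ln(1 − 0.062) = 0.06401 h⁻¹.
After decay, C = 5.986 × e^(−kt) = 5.986 × 0.2111 = 1.264 mg/L.
Second outfall: C = (10.83·1.264 + 1.900·40.30)/12.73 = 7.089 mg/L.

7.09 mg/L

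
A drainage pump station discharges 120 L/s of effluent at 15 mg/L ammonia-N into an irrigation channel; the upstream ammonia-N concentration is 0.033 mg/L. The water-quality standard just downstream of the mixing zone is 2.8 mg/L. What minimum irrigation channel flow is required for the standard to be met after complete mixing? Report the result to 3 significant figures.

Set C_mix = 2.8: (Q·0.03300 + 120.0·15.00) / (Q + 120.0) = 2.8
→ Q = 120.0·(15.00 − 2.8)/(2.8 − 0.03300) = 529.1 L/s.

529 L/s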